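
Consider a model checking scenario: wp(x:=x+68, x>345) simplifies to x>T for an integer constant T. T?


Formula: wp(x:=E, P) = P[E/x] (substitute E for x in postcondition)
Step 1: Postcondition: x>345
Step 2: Substitute x+68 for x: x+68>345
Step 3: Solve for x: x > 345-68 = 277

277


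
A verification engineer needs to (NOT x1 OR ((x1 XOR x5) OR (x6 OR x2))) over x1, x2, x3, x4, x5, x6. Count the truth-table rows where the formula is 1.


Formula: (NOT x1 OR ((x1 XOR x5) OR (x6 OR x2))) over 6 vars (64 rows)
Evaluate each row (x1, x2, x3, x4, x5, x6 as bits, MSB first):
  row 0 [000000]: (NOT 0 OR ((0 XOR 0) OR (0 OR 0))) -> 1
  row 1 [000001]: (NOT 0 OR ((0 XOR 0) OR (1 OR 0))) -> 1
  row 2 [000010]: (NOT 0 OR ((0 XOR 1) OR (0 OR 0))) -> 1
  row 3 [000011]: (NOT 0 OR ((0 XOR 1) OR (1 OR 0))) -> 1
  row 4 [000100]: (NOT 0 OR ((0 XOR 0) OR (0 OR 0))) -> 1
  (every remaining row is evaluated the same way; all 64 results are listed next)
Full result column, 8 rows per line (x1,x2,x3 fixed per line; x4,x5,x6 runs 000..111 left to right):
  rows 0-7 [x1,x2,x3=000]: 11111111  (ones: 8)
  rows 8-15 [x1,x2,x3=001]: 11111111  (ones: 8)
  rows 16-23 [x1,x2,x3=010]: 11111111  (ones: 8)
  rows 24-31 [x1,x2,x3=011]: 11111111  (ones: 8)
  rows 32-39 [x1,x2,x3=100]: 11011101  (ones: 6)
  rows 40-47 [x1,x2,x3=101]: 11011101  (ones: 6)
  rows 48-55 [x1,x2,x3=110]: 11111111  (ones: 8)
  rows 56-63 [x1,x2,x3=111]: 11111111  (ones: 8)
Count of 1-rows = 8+8+8+8+6+6+8+8 = 60

60


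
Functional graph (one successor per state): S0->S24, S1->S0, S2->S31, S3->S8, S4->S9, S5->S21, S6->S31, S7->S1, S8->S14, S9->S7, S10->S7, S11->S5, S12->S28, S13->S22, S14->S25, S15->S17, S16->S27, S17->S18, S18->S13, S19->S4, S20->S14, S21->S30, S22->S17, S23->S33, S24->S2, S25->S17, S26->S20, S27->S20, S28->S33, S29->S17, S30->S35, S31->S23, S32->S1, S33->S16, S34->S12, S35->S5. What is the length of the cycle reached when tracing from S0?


Trace from S0 until a state repeats:
  S0 -> S24 -> S2 -> S31 -> S23 -> S33 -> S16 -> S27 -> S20 -> S14 -> S25 -> S17 -> S18 -> S13 -> S22 -> S17
S17 first seen at step 11, revisited at step 15.
Cycle length = 15 - 11 = 4

4


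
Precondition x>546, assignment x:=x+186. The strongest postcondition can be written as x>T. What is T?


Formula: sp(P, x:=E) = exists old_x. (x = E[old_x/x]) AND P[old_x/x] (old_x is the value of x before the assignment; eliminate old_x by solving x = E[old_x/x] for old_x)
Step 1: Precondition P: x>546, i.e. old_x > 546
Step 2: Assignment gives x = old_x + 186, so old_x = x - 186
Step 3: Substitute into P: x - 186 > 546
Step 4: Simplify: x > 546+186 = 732

732


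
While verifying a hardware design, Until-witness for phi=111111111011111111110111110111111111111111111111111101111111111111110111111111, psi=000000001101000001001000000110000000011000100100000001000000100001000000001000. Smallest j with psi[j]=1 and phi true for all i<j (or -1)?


(phi U psi) at 0: need smallest j with psi[j]=1 and phi[i]=1 for all i in [0,j).
Scan from step 0:
  step 0: phi=1, psi=0 -> continue
  step 1: phi=1, psi=0 -> continue
  step 2: phi=1, psi=0 -> continue
  step 3: phi=1, psi=0 -> continue
  step 8: psi=1 and phi held for [0,8) -> witness found
Witness step = 8

8


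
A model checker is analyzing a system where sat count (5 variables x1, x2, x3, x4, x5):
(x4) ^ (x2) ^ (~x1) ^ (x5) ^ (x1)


CNF with 5 clauses over 5 vars (32 assignments).
An assignment satisfies CNF iff every clause has >=1 true literal.
Check each row (bits = x1,x2,x3,x4,x5; clause T/F shown):
  row 0 [00000]: clauses=FFTFF -> 0
  row 1 [00001]: clauses=FFTTF -> 0
  row 2 [00010]: clauses=TFTFF -> 0
  row 3 [00011]: clauses=TFTTF -> 0
  row 4 [00100]: clauses=FFTFF -> 0
  row 5 [00101]: clauses=FFTTF -> 0
  row 6 [00110]: clauses=TFTFF -> 0
  row 7 [00111]: clauses=TFTTF -> 0
  row 8 [01000]: clauses=FTTFF -> 0
  row 9 [01001]: clauses=FTTTF -> 0
  row 10 [01010]: clauses=TTTFF -> 0
  row 11 [01011]: clauses=TTTTF -> 0
  row 12 [01100]: clauses=FTTFF -> 0
  row 13 [01101]: clauses=FTTTF -> 0
  row 14 [01110]: clauses=TTTFF -> 0
  row 15 [01111]: clauses=TTTTF -> 0
  row 16 [10000]: clauses=FFFFT -> 0
  row 17 [10001]: clauses=FFFTT -> 0
  row 18 [10010]: clauses=TFFFT -> 0
  row 19 [10011]: clauses=TFFTT -> 0
  row 20 [10100]: clauses=FFFFT -> 0
  row 21 [10101]: clauses=FFFTT -> 0
  row 22 [10110]: clauses=TFFFT -> 0
  row 23 [10111]: clauses=TFFTT -> 0
  row 24 [11000]: clauses=FTFFT -> 0
  row 25 [11001]: clauses=FTFTT -> 0
  row 26 [11010]: clauses=TTFFT -> 0
  row 27 [11011]: clauses=TTFTT -> 0
  row 28 [11100]: clauses=FTFFT -> 0
  row 29 [11101]: clauses=FTFTT -> 0
  row 30 [11110]: clauses=TTFFT -> 0
  row 31 [11111]: clauses=TTFTT -> 0
Full result column, 8 rows per line (x1,x2 fixed per line; x3,x4,x5 runs 000..111 left to right):
  rows 0-7 [x1,x2=00]: 00000000  (ones: 0)
  rows 8-15 [x1,x2=01]: 00000000  (ones: 0)
  rows 16-23 [x1,x2=10]: 00000000  (ones: 0)
  rows 24-31 [x1,x2=11]: 00000000  (ones: 0)
Satisfying assignments = 0+0+0+0 = 0

0


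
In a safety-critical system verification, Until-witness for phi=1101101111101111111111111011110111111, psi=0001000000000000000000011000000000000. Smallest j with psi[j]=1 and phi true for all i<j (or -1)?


(phi U psi) at 0: need smallest j with psi[j]=1 and phi[i]=1 for all i in [0,j).
Scan from step 0:
  step 0: phi=1, psi=0 -> continue
  step 1: phi=1, psi=0 -> continue
  step 2: phi=0 -> phi-prefix broken from here
  step 3: psi=1 but phi already failed -> not a witness
  step 23: psi=1 but phi already failed -> not a witness
  step 24: psi=1 but phi already failed -> not a witness
  end of trace: no witness -> -1
Witness step = -1

-1


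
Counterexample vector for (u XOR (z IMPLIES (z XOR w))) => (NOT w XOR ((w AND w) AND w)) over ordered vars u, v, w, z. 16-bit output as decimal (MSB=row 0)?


F1 = (u XOR (z IMPLIES (z XOR w)))
F2 = (NOT w XOR ((w AND w) AND w))
Counterexample to F1=>F2 is where F1=1 and F2=0.
Evaluate each row (bits = u,v,w,z, MSB first):
  row 0 [0000]: F1=1 F2=1 -> F1&~F2 -> 0
  row 1 [0001]: F1=1 F2=1 -> F1&~F2 -> 0
  row 2 [0010]: F1=1 F2=1 -> F1&~F2 -> 0
  row 3 [0011]: F1=0 F2=1 -> F1&~F2 -> 0
  row 4 [0100]: F1=1 F2=1 -> F1&~F2 -> 0
  row 5 [0101]: F1=1 F2=1 -> F1&~F2 -> 0
  row 6 [0110]: F1=1 F2=1 -> F1&~F2 -> 0
  row 7 [0111]: F1=0 F2=1 -> F1&~F2 -> 0
  row 8 [1000]: F1=0 F2=1 -> F1&~F2 -> 0
  row 9 [1001]: F1=0 F2=1 -> F1&~F2 -> 0
  row 10 [1010]: F1=0 F2=1 -> F1&~F2 -> 0
  row 11 [1011]: F1=1 F2=1 -> F1&~F2 -> 0
  row 12 [1100]: F1=0 F2=1 -> F1&~F2 -> 0
  row 13 [1101]: F1=0 F2=1 -> F1&~F2 -> 0
  row 14 [1110]: F1=0 F2=1 -> F1&~F2 -> 0
  row 15 [1111]: F1=1 F2=1 -> F1&~F2 -> 0
Full result column, 4 rows per line (u,v fixed per line; w,z runs 00..11 left to right):
  rows 0-3 [u,v=00]: 0000  = hex 0
  rows 4-7 [u,v=01]: 0000  = hex 0
  rows 8-11 [u,v=10]: 0000  = hex 0
  rows 12-15 [u,v=11]: 0000  = hex 0
Counterexample vector (row 0 .. row 15) = 0000000000000000
Output column grouped in 4s = 0000 0000 0000 0000 = 0x0000
Convert to decimal digit by digit (value = value*16 + digit):
  0 -> 0
  0*16 + 0 = 0
  0*16 + 0 = 0
  0*16 + 0 = 0
Decimal = 0

0


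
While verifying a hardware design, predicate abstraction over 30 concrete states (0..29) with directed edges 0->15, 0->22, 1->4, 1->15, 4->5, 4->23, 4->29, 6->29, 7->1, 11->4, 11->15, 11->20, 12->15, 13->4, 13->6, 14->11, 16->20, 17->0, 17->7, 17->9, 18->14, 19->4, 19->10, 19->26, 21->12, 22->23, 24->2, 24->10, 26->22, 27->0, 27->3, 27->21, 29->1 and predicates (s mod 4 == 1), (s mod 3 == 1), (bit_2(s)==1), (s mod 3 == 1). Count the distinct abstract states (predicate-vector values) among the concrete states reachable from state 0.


BFS from 0:
Concrete reachable: {0, 15, 22, 23}
Abstract via predicates (s mod 4 == 1), (s mod 3 == 1), (bit_2(s)==1), (s mod 3 == 1):
  (0,0,0,0) <- {0}
  (0,0,1,0) <- {15, 23}
  (0,1,1,1) <- {22}
Distinct abstract states = 3

3


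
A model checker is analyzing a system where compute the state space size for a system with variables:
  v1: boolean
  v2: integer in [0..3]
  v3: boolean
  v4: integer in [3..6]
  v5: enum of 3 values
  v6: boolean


State space = product of domain sizes of all variables.
Domain sizes:
  v1 (boolean): 2
  v2 (integer in [0..3]): 4
  v3 (boolean): 2
  v4 (integer in [3..6]): 4
  v5 (enum of 3 values): 3
  v6 (boolean): 2
Product = 2 * 4 * 2 * 4 * 3 * 2 = 384

384


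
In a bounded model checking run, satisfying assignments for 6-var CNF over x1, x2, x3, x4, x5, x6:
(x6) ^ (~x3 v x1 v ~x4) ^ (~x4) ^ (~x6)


CNF with 4 clauses over 6 vars (64 assignments).
An assignment satisfies CNF iff every clause has >=1 true literal.
Check each row (bits = x1,x2,x3,x4,x5,x6; clause T/F shown):
  row 0 [000000]: clauses=FTTT -> 0
  row 1 [000001]: clauses=TTTF -> 0
  row 2 [000010]: clauses=FTTT -> 0
  row 3 [000011]: clauses=TTTF -> 0
  row 4 [000100]: clauses=FTFT -> 0
  (every remaining row is evaluated the same way; all 64 results are listed next)
Full result column, 8 rows per line (x1,x2,x3 fixed per line; x4,x5,x6 runs 000..111 left to right):
  rows 0-7 [x1,x2,x3=000]: 00000000  (ones: 0)
  rows 8-15 [x1,x2,x3=001]: 00000000  (ones: 0)
  rows 16-23 [x1,x2,x3=010]: 00000000  (ones: 0)
  rows 24-31 [x1,x2,x3=011]: 00000000  (ones: 0)
  rows 32-39 [x1,x2,x3=100]: 00000000  (ones: 0)
  rows 40-47 [x1,x2,x3=101]: 00000000  (ones: 0)
  rows 48-55 [x1,x2,x3=110]: 00000000  (ones: 0)
  rows 56-63 [x1,x2,x3=111]: 00000000  (ones: 0)
Satisfying assignments = 0+0+0+0+0+0+0+0 = 0

0


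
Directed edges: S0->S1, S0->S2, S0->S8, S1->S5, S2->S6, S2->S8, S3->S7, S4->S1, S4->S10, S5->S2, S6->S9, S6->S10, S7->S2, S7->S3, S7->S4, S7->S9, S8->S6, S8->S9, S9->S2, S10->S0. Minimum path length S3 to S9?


BFS layer-by-layer from S3:
  dist 0: {S3}
  dist 1: {S7}
  dist 2: {S2, S4, S9}
  -> S9 reached at distance 2
Shortest path length = 2

2


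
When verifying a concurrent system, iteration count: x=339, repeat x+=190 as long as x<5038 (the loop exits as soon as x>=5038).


Step 1: x goes from 339 toward 5038 by 190; the body runs while x<5038, so iterations = ceil((bound-start)/step)
Step 2: Distance=4699
Step 3: ceil(4699/190)=25

25


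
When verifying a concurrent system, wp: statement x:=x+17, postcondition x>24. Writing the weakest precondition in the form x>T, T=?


Formula: wp(x:=E, P) = P[E/x] (substitute E for x in postcondition)
Step 1: Postcondition: x>24
Step 2: Substitute x+17 for x: x+17>24
Step 3: Solve for x: x > 24-17 = 7

7


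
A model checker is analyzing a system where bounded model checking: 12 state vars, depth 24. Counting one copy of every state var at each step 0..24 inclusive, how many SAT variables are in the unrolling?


BMC unrolls to depth k, creating one copy of each state var for steps 0..k.
Step count = 24 + 1 = 25 (steps 0 through 24)
Vars per step = 12
Total = 12 * 25 = 300

300


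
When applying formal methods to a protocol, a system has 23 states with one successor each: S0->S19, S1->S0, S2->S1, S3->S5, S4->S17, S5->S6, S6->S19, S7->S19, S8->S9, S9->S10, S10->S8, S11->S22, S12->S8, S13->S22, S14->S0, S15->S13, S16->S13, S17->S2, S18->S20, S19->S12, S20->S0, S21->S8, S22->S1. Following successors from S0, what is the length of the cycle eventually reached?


Trace from S0 until a state repeats:
  S0 -> S19 -> S12 -> S8 -> S9 -> S10 -> S8
S8 first seen at step 3, revisited at step 6.
Cycle length = 6 - 3 = 3

3


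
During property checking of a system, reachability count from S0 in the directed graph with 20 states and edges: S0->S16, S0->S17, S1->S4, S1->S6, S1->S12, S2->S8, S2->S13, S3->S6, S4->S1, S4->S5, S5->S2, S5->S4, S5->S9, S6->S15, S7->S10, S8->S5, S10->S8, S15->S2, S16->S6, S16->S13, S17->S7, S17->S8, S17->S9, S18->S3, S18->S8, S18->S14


BFS from S0:
  layer 0: {S0}
  layer 1: {S16, S17}
  layer 2: {S6, S7, S8, S9, S13}
  layer 3: {S5, S10, S15}
  layer 4: {S2, S4}
  layer 5: {S1}
  layer 6: {S12}
Reachable set: {S0, S1, S2, S4, S5, S6, S7, S8, S9, S10, S12, S13, S15, S16, S17}
Count = 15

15


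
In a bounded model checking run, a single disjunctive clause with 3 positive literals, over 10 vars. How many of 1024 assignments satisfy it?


Step 1: Total=2^10=1024
Step 2: Unsat when all 3 false: 2^7=128
Step 3: Sat=1024-128=896

896


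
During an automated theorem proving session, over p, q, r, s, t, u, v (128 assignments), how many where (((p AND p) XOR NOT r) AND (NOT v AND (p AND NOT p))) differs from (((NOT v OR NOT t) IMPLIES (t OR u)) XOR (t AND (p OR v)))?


F1 = (((p AND p) XOR NOT r) AND (NOT v AND (p AND NOT p)))
F2 = (((NOT v OR NOT t) IMPLIES (t OR u)) XOR (t AND (p OR v)))
Evaluate both on each of 128 rows (bits = p,q,r,s,t,u,v):
  row 0 [0000000]: F1=0 F2=0 -> 0
  row 1 [0000001]: F1=0 F2=0 -> 0
  row 2 [0000010]: F1=0 F2=1 (differ) -> 1
  row 3 [0000011]: F1=0 F2=1 (differ) -> 1
  row 4 [0000100]: F1=0 F2=1 (differ) -> 1
  (every remaining row is evaluated the same way; all 128 results are listed next)
Full result column, 8 rows per line (p,q,r,s fixed per line; t,u,v runs 000..111 left to right):
  rows 0-7 [p,q,r,s=0000]: 00111010  (ones: 4)
  rows 8-15 [p,q,r,s=0001]: 00111010  (ones: 4)
  rows 16-23 [p,q,r,s=0010]: 00111010  (ones: 4)
  rows 24-31 [p,q,r,s=0011]: 00111010  (ones: 4)
  rows 32-39 [p,q,r,s=0100]: 00111010  (ones: 4)
  rows 40-47 [p,q,r,s=0101]: 00111010  (ones: 4)
  rows 48-55 [p,q,r,s=0110]: 00111010  (ones: 4)
  rows 56-63 [p,q,r,s=0111]: 00111010  (ones: 4)
  rows 64-71 [p,q,r,s=1000]: 00110000  (ones: 2)
  rows 72-79 [p,q,r,s=1001]: 00110000  (ones: 2)
  rows 80-87 [p,q,r,s=1010]: 00110000  (ones: 2)
  rows 88-95 [p,q,r,s=1011]: 00110000  (ones: 2)
  rows 96-103 [p,q,r,s=1100]: 00110000  (ones: 2)
  rows 104-111 [p,q,r,s=1101]: 00110000  (ones: 2)
  rows 112-119 [p,q,r,s=1110]: 00110000  (ones: 2)
  rows 120-127 [p,q,r,s=1111]: 00110000  (ones: 2)
Disagreements = 4+4+4+4+4+4+4+4+2+2+2+2+2+2+2+2 = 48

48


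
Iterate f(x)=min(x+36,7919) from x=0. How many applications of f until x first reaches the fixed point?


Step 1: x=0, cap=7919, increment=36
Step 2: x grows by 36 each step until capped at 7919; fixed point is x=7919
Step 3: iterations = ceil(7919/36) = 220

220


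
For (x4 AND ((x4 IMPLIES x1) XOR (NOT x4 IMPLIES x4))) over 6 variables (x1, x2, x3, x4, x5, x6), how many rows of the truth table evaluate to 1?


Formula: (x4 AND ((x4 IMPLIES x1) XOR (NOT x4 IMPLIES x4))) over 6 vars (64 rows)
Evaluate each row (x1, x2, x3, x4, x5, x6 as bits, MSB first):
  row 0 [000000]: (0 AND ((0 IMPLIES 0) XOR (NOT 0 IMPLIES 0))) -> 0
  row 1 [000001]: (0 AND ((0 IMPLIES 0) XOR (NOT 0 IMPLIES 0))) -> 0
  row 2 [000010]: (0 AND ((0 IMPLIES 0) XOR (NOT 0 IMPLIES 0))) -> 0
  row 3 [000011]: (0 AND ((0 IMPLIES 0) XOR (NOT 0 IMPLIES 0))) -> 0
  row 4 [000100]: (1 AND ((1 IMPLIES 0) XOR (NOT 1 IMPLIES 1))) -> 1
  (every remaining row is evaluated the same way; all 64 results are listed next)
Full result column, 8 rows per line (x1,x2,x3 fixed per line; x4,x5,x6 runs 000..111 left to right):
  rows 0-7 [x1,x2,x3=000]: 00001111  (ones: 4)
  rows 8-15 [x1,x2,x3=001]: 00001111  (ones: 4)
  rows 16-23 [x1,x2,x3=010]: 00001111  (ones: 4)
  rows 24-31 [x1,x2,x3=011]: 00001111  (ones: 4)
  rows 32-39 [x1,x2,x3=100]: 00000000  (ones: 0)
  rows 40-47 [x1,x2,x3=101]: 00000000  (ones: 0)
  rows 48-55 [x1,x2,x3=110]: 00000000  (ones: 0)
  rows 56-63 [x1,x2,x3=111]: 00000000  (ones: 0)
Count of 1-rows = 4+4+4+4+0+0+0+0 = 16

16


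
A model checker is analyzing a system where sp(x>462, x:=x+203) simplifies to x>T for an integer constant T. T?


Formula: sp(P, x:=E) = exists old_x. (x = E[old_x/x]) AND P[old_x/x] (old_x is the value of x before the assignment; eliminate old_x by solving x = E[old_x/x] for old_x)
Step 1: Precondition P: x>462, i.e. old_x > 462
Step 2: Assignment gives x = old_x + 203, so old_x = x - 203
Step 3: Substitute into P: x - 203 > 462
Step 4: Simplify: x > 462+203 = 665

665


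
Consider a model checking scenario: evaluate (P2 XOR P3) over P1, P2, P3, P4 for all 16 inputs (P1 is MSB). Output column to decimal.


Formula: (P2 XOR P3) over P1, P2, P3, P4 (16 rows)
Evaluate each row (bits = P1,P2,P3,P4, MSB first):
  row 0 [0000]: (0 XOR 0) -> 0
  row 1 [0001]: (0 XOR 0) -> 0
  row 2 [0010]: (0 XOR 1) -> 1
  row 3 [0011]: (0 XOR 1) -> 1
  row 4 [0100]: (1 XOR 0) -> 1
  row 5 [0101]: (1 XOR 0) -> 1
  row 6 [0110]: (1 XOR 1) -> 0
  row 7 [0111]: (1 XOR 1) -> 0
  row 8 [1000]: (0 XOR 0) -> 0
  row 9 [1001]: (0 XOR 0) -> 0
  row 10 [1010]: (0 XOR 1) -> 1
  row 11 [1011]: (0 XOR 1) -> 1
  row 12 [1100]: (1 XOR 0) -> 1
  row 13 [1101]: (1 XOR 0) -> 1
  row 14 [1110]: (1 XOR 1) -> 0
  row 15 [1111]: (1 XOR 1) -> 0
Full result column, 4 rows per line (P1,P2 fixed per line; P3,P4 runs 00..11 left to right):
  rows 0-3 [P1,P2=00]: 0011  = hex 3
  rows 4-7 [P1,P2=01]: 1100  = hex C
  rows 8-11 [P1,P2=10]: 0011  = hex 3
  rows 12-15 [P1,P2=11]: 1100  = hex C
Output column (row 0 .. row 15) = 0011110000111100
Output column grouped in 4s = 0011 1100 0011 1100 = 0x3C3C
Convert to decimal digit by digit (value = value*16 + digit):
  3 -> 3
  3*16 + 12 (C) = 60
  60*16 + 3 = 963
  963*16 + 12 (C) = 15420
Decimal = 15420

15420


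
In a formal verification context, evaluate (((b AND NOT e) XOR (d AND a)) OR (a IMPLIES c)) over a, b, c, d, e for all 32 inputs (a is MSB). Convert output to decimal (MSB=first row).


Formula: (((b AND NOT e) XOR (d AND a)) OR (a IMPLIES c)) over a, b, c, d, e (32 rows)
Evaluate each row (bits = a,b,c,d,e, MSB first):
  row 0 [00000]: (((0 AND NOT 0) XOR (0 AND 0)) OR (0 IMPLIES 0)) -> 1
  row 1 [00001]: (((0 AND NOT 1) XOR (0 AND 0)) OR (0 IMPLIES 0)) -> 1
  row 2 [00010]: (((0 AND NOT 0) XOR (1 AND 0)) OR (0 IMPLIES 0)) -> 1
  row 3 [00011]: (((0 AND NOT 1) XOR (1 AND 0)) OR (0 IMPLIES 0)) -> 1
  row 4 [00100]: (((0 AND NOT 0) XOR (0 AND 0)) OR (0 IMPLIES 1)) -> 1
  row 5 [00101]: (((0 AND NOT 1) XOR (0 AND 0)) OR (0 IMPLIES 1)) -> 1
  row 6 [00110]: (((0 AND NOT 0) XOR (1 AND 0)) OR (0 IMPLIES 1)) -> 1
  row 7 [00111]: (((0 AND NOT 1) XOR (1 AND 0)) OR (0 IMPLIES 1)) -> 1
  row 8 [01000]: (((1 AND NOT 0) XOR (0 AND 0)) OR (0 IMPLIES 0)) -> 1
  row 9 [01001]: (((1 AND NOT 1) XOR (0 AND 0)) OR (0 IMPLIES 0)) -> 1
  row 10 [01010]: (((1 AND NOT 0) XOR (1 AND 0)) OR (0 IMPLIES 0)) -> 1
  row 11 [01011]: (((1 AND NOT 1) XOR (1 AND 0)) OR (0 IMPLIES 0)) -> 1
  row 12 [01100]: (((1 AND NOT 0) XOR (0 AND 0)) OR (0 IMPLIES 1)) -> 1
  row 13 [01101]: (((1 AND NOT 1) XOR (0 AND 0)) OR (0 IMPLIES 1)) -> 1
  row 14 [01110]: (((1 AND NOT 0) XOR (1 AND 0)) OR (0 IMPLIES 1)) -> 1
  row 15 [01111]: (((1 AND NOT 1) XOR (1 AND 0)) OR (0 IMPLIES 1)) -> 1
  row 16 [10000]: (((0 AND NOT 0) XOR (0 AND 1)) OR (1 IMPLIES 0)) -> 0
  row 17 [10001]: (((0 AND NOT 1) XOR (0 AND 1)) OR (1 IMPLIES 0)) -> 0
  row 18 [10010]: (((0 AND NOT 0) XOR (1 AND 1)) OR (1 IMPLIES 0)) -> 1
  row 19 [10011]: (((0 AND NOT 1) XOR (1 AND 1)) OR (1 IMPLIES 0)) -> 1
  row 20 [10100]: (((0 AND NOT 0) XOR (0 AND 1)) OR (1 IMPLIES 1)) -> 1
  row 21 [10101]: (((0 AND NOT 1) XOR (0 AND 1)) OR (1 IMPLIES 1)) -> 1
  row 22 [10110]: (((0 AND NOT 0) XOR (1 AND 1)) OR (1 IMPLIES 1)) -> 1
  row 23 [10111]: (((0 AND NOT 1) XOR (1 AND 1)) OR (1 IMPLIES 1)) -> 1
  row 24 [11000]: (((1 AND NOT 0) XOR (0 AND 1)) OR (1 IMPLIES 0)) -> 1
  row 25 [11001]: (((1 AND NOT 1) XOR (0 AND 1)) OR (1 IMPLIES 0)) -> 0
  row 26 [11010]: (((1 AND NOT 0) XOR (1 AND 1)) OR (1 IMPLIES 0)) -> 0
  row 27 [11011]: (((1 AND NOT 1) XOR (1 AND 1)) OR (1 IMPLIES 0)) -> 1
  row 28 [11100]: (((1 AND NOT 0) XOR (0 AND 1)) OR (1 IMPLIES 1)) -> 1
  row 29 [11101]: (((1 AND NOT 1) XOR (0 AND 1)) OR (1 IMPLIES 1)) -> 1
  row 30 [11110]: (((1 AND NOT 0) XOR (1 AND 1)) OR (1 IMPLIES 1)) -> 1
  row 31 [11111]: (((1 AND NOT 1) XOR (1 AND 1)) OR (1 IMPLIES 1)) -> 1
Full result column, 4 rows per line (a,b,c fixed per line; d,e runs 00..11 left to right):
  rows 0-3 [a,b,c=000]: 1111  = hex F
  rows 4-7 [a,b,c=001]: 1111  = hex F
  rows 8-11 [a,b,c=010]: 1111  = hex F
  rows 12-15 [a,b,c=011]: 1111  = hex F
  rows 16-19 [a,b,c=100]: 0011  = hex 3
  rows 20-23 [a,b,c=101]: 1111  = hex F
  rows 24-27 [a,b,c=110]: 1001  = hex 9
  rows 28-31 [a,b,c=111]: 1111  = hex F
Output column (row 0 .. row 31) = 11111111111111110011111110011111
Output column grouped in 4s = 1111 1111 1111 1111 0011 1111 1001 1111 = 0xFFFF3F9F
Convert to decimal digit by digit (value = value*16 + digit):
  F -> 15
  15*16 + 15 (F) = 255
  255*16 + 15 (F) = 4095
  4095*16 + 15 (F) = 65535
  65535*16 + 3 = 1048563
  1048563*16 + 15 (F) = 16777023
  16777023*16 + 9 = 268432377
  268432377*16 + 15 (F) = 4294918047
Decimal = 4294918047

4294918047


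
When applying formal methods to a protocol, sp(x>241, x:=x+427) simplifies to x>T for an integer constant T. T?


Formula: sp(P, x:=E) = exists old_x. (x = E[old_x/x]) AND P[old_x/x] (old_x is the value of x before the assignment; eliminate old_x by solving x = E[old_x/x] for old_x)
Step 1: Precondition P: x>241, i.e. old_x > 241
Step 2: Assignment gives x = old_x + 427, so old_x = x - 427
Step 3: Substitute into P: x - 427 > 241
Step 4: Simplify: x > 241+427 = 668

668


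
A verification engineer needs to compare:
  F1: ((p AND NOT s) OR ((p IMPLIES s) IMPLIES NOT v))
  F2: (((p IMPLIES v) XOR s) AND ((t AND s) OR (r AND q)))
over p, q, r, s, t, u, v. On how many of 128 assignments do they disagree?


F1 = ((p AND NOT s) OR ((p IMPLIES s) IMPLIES NOT v))
F2 = (((p IMPLIES v) XOR s) AND ((t AND s) OR (r AND q)))
Evaluate both on each of 128 rows (bits = p,q,r,s,t,u,v):
  row 0 [0000000]: F1=1 F2=0 (differ) -> 1
  row 1 [0000001]: F1=0 F2=0 -> 0
  row 2 [0000010]: F1=1 F2=0 (differ) -> 1
  row 3 [0000011]: F1=0 F2=0 -> 0
  row 4 [0000100]: F1=1 F2=0 (differ) -> 1
  (every remaining row is evaluated the same way; all 128 results are listed next)
Full result column, 8 rows per line (p,q,r,s fixed per line; t,u,v runs 000..111 left to right):
  rows 0-7 [p,q,r,s=0000]: 10101010  (ones: 4)
  rows 8-15 [p,q,r,s=0001]: 10101010  (ones: 4)
  rows 16-23 [p,q,r,s=0010]: 10101010  (ones: 4)
  rows 24-31 [p,q,r,s=0011]: 10101010  (ones: 4)
  rows 32-39 [p,q,r,s=0100]: 10101010  (ones: 4)
  rows 40-47 [p,q,r,s=0101]: 10101010  (ones: 4)
  rows 48-55 [p,q,r,s=0110]: 01010101  (ones: 4)
  rows 56-63 [p,q,r,s=0111]: 10101010  (ones: 4)
  rows 64-71 [p,q,r,s=1000]: 11111111  (ones: 8)
  rows 72-79 [p,q,r,s=1001]: 10100000  (ones: 2)
  rows 80-87 [p,q,r,s=1010]: 11111111  (ones: 8)
  rows 88-95 [p,q,r,s=1011]: 10100000  (ones: 2)
  rows 96-103 [p,q,r,s=1100]: 11111111  (ones: 8)
  rows 104-111 [p,q,r,s=1101]: 10100000  (ones: 2)
  rows 112-119 [p,q,r,s=1110]: 10101010  (ones: 4)
  rows 120-127 [p,q,r,s=1111]: 00000000  (ones: 0)
Disagreements = 4+4+4+4+4+4+4+4+8+2+8+2+8+2+4+0 = 66

66


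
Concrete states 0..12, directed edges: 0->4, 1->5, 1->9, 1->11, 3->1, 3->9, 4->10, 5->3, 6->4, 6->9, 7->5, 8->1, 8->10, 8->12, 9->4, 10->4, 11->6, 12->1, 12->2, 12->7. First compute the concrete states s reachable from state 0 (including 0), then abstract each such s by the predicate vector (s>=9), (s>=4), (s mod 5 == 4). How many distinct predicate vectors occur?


BFS from 0:
Concrete reachable: {0, 4, 10}
Abstract via predicates (s>=9), (s>=4), (s mod 5 == 4):
  (0,0,0) <- {0}
  (0,1,1) <- {4}
  (1,1,0) <- {10}
Distinct abstract states = 3

3


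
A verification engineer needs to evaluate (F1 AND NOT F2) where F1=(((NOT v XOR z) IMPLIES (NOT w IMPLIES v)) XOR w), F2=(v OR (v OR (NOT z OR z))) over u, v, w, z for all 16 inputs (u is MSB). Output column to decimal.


F1 = (((NOT v XOR z) IMPLIES (NOT w IMPLIES v)) XOR w)
F2 = (v OR (v OR (NOT z OR z)))
Counterexample to F1=>F2 is where F1=1 and F2=0.
Evaluate each row (bits = u,v,w,z, MSB first):
  row 0 [0000]: F1=0 F2=1 -> F1&~F2 -> 0
  row 1 [0001]: F1=1 F2=1 -> F1&~F2 -> 0
  row 2 [0010]: F1=0 F2=1 -> F1&~F2 -> 0
  row 3 [0011]: F1=0 F2=1 -> F1&~F2 -> 0
  row 4 [0100]: F1=1 F2=1 -> F1&~F2 -> 0
  row 5 [0101]: F1=1 F2=1 -> F1&~F2 -> 0
  row 6 [0110]: F1=0 F2=1 -> F1&~F2 -> 0
  row 7 [0111]: F1=0 F2=1 -> F1&~F2 -> 0
  row 8 [1000]: F1=0 F2=1 -> F1&~F2 -> 0
  row 9 [1001]: F1=1 F2=1 -> F1&~F2 -> 0
  row 10 [1010]: F1=0 F2=1 -> F1&~F2 -> 0
  row 11 [1011]: F1=0 F2=1 -> F1&~F2 -> 0
  row 12 [1100]: F1=1 F2=1 -> F1&~F2 -> 0
  row 13 [1101]: F1=1 F2=1 -> F1&~F2 -> 0
  row 14 [1110]: F1=0 F2=1 -> F1&~F2 -> 0
  row 15 [1111]: F1=0 F2=1 -> F1&~F2 -> 0
Full result column, 4 rows per line (u,v fixed per line; w,z runs 00..11 left to right):
  rows 0-3 [u,v=00]: 0000  = hex 0
  rows 4-7 [u,v=01]: 0000  = hex 0
  rows 8-11 [u,v=10]: 0000  = hex 0
  rows 12-15 [u,v=11]: 0000  = hex 0
Counterexample vector (row 0 .. row 15) = 0000000000000000
Output column grouped in 4s = 0000 0000 0000 0000 = 0x0000
Convert to decimal digit by digit (value = value*16 + digit):
  0 -> 0
  0*16 + 0 = 0
  0*16 + 0 = 0
  0*16 + 0 = 0
Decimal = 0

0


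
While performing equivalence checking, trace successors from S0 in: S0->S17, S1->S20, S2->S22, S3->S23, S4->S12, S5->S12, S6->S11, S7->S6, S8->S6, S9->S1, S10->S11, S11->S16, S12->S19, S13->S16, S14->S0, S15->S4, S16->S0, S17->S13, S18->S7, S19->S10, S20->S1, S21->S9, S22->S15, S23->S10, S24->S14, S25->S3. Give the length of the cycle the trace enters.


Trace from S0 until a state repeats:
  S0 -> S17 -> S13 -> S16 -> S0
S0 first seen at step 0, revisited at step 4.
Cycle length = 4 - 0 = 4

4


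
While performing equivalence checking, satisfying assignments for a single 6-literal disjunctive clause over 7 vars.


Step 1: Total=2^7=128
Step 2: Unsat when all 6 false: 2^1=2
Step 3: Sat=128-2=126

126


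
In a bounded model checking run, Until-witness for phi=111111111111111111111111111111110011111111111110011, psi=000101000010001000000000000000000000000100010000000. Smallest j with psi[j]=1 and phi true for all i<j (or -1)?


(phi U psi) at 0: need smallest j with psi[j]=1 and phi[i]=1 for all i in [0,j).
Scan from step 0:
  step 0: phi=1, psi=0 -> continue
  step 1: phi=1, psi=0 -> continue
  step 2: phi=1, psi=0 -> continue
  step 3: psi=1 and phi held for [0,3) -> witness found
Witness step = 3

3


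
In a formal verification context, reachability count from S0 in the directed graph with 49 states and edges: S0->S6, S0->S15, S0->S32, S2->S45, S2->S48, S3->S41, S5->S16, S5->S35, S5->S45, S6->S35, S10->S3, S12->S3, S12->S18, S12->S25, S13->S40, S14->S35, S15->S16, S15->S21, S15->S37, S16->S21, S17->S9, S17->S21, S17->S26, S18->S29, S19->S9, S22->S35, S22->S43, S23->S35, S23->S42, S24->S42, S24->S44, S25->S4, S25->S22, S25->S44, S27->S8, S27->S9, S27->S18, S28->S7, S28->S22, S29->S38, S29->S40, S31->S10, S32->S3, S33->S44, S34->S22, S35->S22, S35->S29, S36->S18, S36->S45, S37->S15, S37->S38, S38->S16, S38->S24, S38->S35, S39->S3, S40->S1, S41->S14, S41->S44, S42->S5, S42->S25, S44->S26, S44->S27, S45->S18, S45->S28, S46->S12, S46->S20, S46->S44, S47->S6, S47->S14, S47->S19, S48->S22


BFS from S0:
  layer 0: {S0}
  layer 1: {S6, S15, S32}
  layer 2: {S3, S16, S21, S35, S37}
  layer 3: {S22, S29, S38, S41}
  layer 4: {S14, S24, S40, S43, S44}
  layer 5: {S1, S26, S27, S42}
  layer 6: {S5, S8, S9, S18, S25}
  layer 7: {S4, S45}
  layer 8: {S28}
  layer 9: {S7}
Reachable set: {S0, S1, S3, S4, S5, S6, S7, S8, S9, S14, S15, S16, S18, S21, S22, S24, S25, S26, S27, S28, S29, S32, S35, S37, S38, S40, S41, S42, S43, S44, S45}
Count = 31

31


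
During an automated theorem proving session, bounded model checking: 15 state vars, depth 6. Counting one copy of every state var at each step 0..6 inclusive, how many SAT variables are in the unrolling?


BMC unrolls to depth k, creating one copy of each state var for steps 0..k.
Step count = 6 + 1 = 7 (steps 0 through 6)
Vars per step = 15
Total = 15 * 7 = 105

105


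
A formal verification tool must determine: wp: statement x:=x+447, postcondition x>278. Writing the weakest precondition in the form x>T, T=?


Formula: wp(x:=E, P) = P[E/x] (substitute E for x in postcondition)
Step 1: Postcondition: x>278
Step 2: Substitute x+447 for x: x+447>278
Step 3: Solve for x: x > 278-447 = -169

-169


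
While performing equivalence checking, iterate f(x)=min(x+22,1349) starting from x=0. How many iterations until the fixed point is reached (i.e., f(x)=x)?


Step 1: x=0, cap=1349, increment=22
Step 2: x grows by 22 each step until capped at 1349; fixed point is x=1349
Step 3: iterations = ceil(1349/22) = 62

62


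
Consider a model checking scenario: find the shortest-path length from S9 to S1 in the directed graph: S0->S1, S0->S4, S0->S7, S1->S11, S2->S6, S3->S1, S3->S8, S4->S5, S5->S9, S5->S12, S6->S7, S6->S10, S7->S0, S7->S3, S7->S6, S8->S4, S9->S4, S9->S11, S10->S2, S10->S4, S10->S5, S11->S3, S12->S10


BFS layer-by-layer from S9:
  dist 0: {S9}
  dist 1: {S4, S11}
  dist 2: {S3, S5}
  dist 3: {S1, S8, S12}
  -> S1 reached at distance 3
Shortest path length = 3

3


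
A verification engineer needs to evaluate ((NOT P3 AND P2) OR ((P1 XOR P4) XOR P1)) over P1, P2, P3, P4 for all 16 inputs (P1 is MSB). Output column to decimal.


Formula: ((NOT P3 AND P2) OR ((P1 XOR P4) XOR P1)) over P1, P2, P3, P4 (16 rows)
Evaluate each row (bits = P1,P2,P3,P4, MSB first):
  row 0 [0000]: ((NOT 0 AND 0) OR ((0 XOR 0) XOR 0)) -> 0
  row 1 [0001]: ((NOT 0 AND 0) OR ((0 XOR 1) XOR 0)) -> 1
  row 2 [0010]: ((NOT 1 AND 0) OR ((0 XOR 0) XOR 0)) -> 0
  row 3 [0011]: ((NOT 1 AND 0) OR ((0 XOR 1) XOR 0)) -> 1
  row 4 [0100]: ((NOT 0 AND 1) OR ((0 XOR 0) XOR 0)) -> 1
  row 5 [0101]: ((NOT 0 AND 1) OR ((0 XOR 1) XOR 0)) -> 1
  row 6 [0110]: ((NOT 1 AND 1) OR ((0 XOR 0) XOR 0)) -> 0
  row 7 [0111]: ((NOT 1 AND 1) OR ((0 XOR 1) XOR 0)) -> 1
  row 8 [1000]: ((NOT 0 AND 0) OR ((1 XOR 0) XOR 1)) -> 0
  row 9 [1001]: ((NOT 0 AND 0) OR ((1 XOR 1) XOR 1)) -> 1
  row 10 [1010]: ((NOT 1 AND 0) OR ((1 XOR 0) XOR 1)) -> 0
  row 11 [1011]: ((NOT 1 AND 0) OR ((1 XOR 1) XOR 1)) -> 1
  row 12 [1100]: ((NOT 0 AND 1) OR ((1 XOR 0) XOR 1)) -> 1
  row 13 [1101]: ((NOT 0 AND 1) OR ((1 XOR 1) XOR 1)) -> 1
  row 14 [1110]: ((NOT 1 AND 1) OR ((1 XOR 0) XOR 1)) -> 0
  row 15 [1111]: ((NOT 1 AND 1) OR ((1 XOR 1) XOR 1)) -> 1
Full result column, 4 rows per line (P1,P2 fixed per line; P3,P4 runs 00..11 left to right):
  rows 0-3 [P1,P2=00]: 0101  = hex 5
  rows 4-7 [P1,P2=01]: 1101  = hex D
  rows 8-11 [P1,P2=10]: 0101  = hex 5
  rows 12-15 [P1,P2=11]: 1101  = hex D
Output column (row 0 .. row 15) = 0101110101011101
Output column grouped in 4s = 0101 1101 0101 1101 = 0x5D5D
Convert to decimal digit by digit (value = value*16 + digit):
  5 -> 5
  5*16 + 13 (D) = 93
  93*16 + 5 = 1493
  1493*16 + 13 (D) = 23901
Decimal = 23901

23901


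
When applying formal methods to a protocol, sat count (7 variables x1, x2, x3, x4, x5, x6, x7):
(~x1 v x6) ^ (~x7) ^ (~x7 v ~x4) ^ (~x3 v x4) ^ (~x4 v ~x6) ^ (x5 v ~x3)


CNF with 6 clauses over 7 vars (128 assignments).
An assignment satisfies CNF iff every clause has >=1 true literal.
Check each row (bits = x1,x2,x3,x4,x5,x6,x7; clause T/F shown):
  row 0 [0000000]: clauses=TTTTTT -> 1
  row 1 [0000001]: clauses=TFTTTT -> 0
  row 2 [0000010]: clauses=TTTTTT -> 1
  row 3 [0000011]: clauses=TFTTTT -> 0
  row 4 [0000100]: clauses=TTTTTT -> 1
  (every remaining row is evaluated the same way; all 128 results are listed next)
Full result column, 8 rows per line (x1,x2,x3,x4 fixed per line; x5,x6,x7 runs 000..111 left to right):
  rows 0-7 [x1,x2,x3,x4=0000]: 10101010  (ones: 4)
  rows 8-15 [x1,x2,x3,x4=0001]: 10001000  (ones: 2)
  rows 16-23 [x1,x2,x3,x4=0010]: 00000000  (ones: 0)
  rows 24-31 [x1,x2,x3,x4=0011]: 00001000  (ones: 1)
  rows 32-39 [x1,x2,x3,x4=0100]: 10101010  (ones: 4)
  rows 40-47 [x1,x2,x3,x4=0101]: 10001000  (ones: 2)
  rows 48-55 [x1,x2,x3,x4=0110]: 00000000  (ones: 0)
  rows 56-63 [x1,x2,x3,x4=0111]: 00001000  (ones: 1)
  rows 64-71 [x1,x2,x3,x4=1000]: 00100010  (ones: 2)
  rows 72-79 [x1,x2,x3,x4=1001]: 00000000  (ones: 0)
  rows 80-87 [x1,x2,x3,x4=1010]: 00000000  (ones: 0)
  rows 88-95 [x1,x2,x3,x4=1011]: 00000000  (ones: 0)
  rows 96-103 [x1,x2,x3,x4=1100]: 00100010  (ones: 2)
  rows 104-111 [x1,x2,x3,x4=1101]: 00000000  (ones: 0)
  rows 112-119 [x1,x2,x3,x4=1110]: 00000000  (ones: 0)
  rows 120-127 [x1,x2,x3,x4=1111]: 00000000  (ones: 0)
Satisfying assignments = 4+2+0+1+4+2+0+1+2+0+0+0+2+0+0+0 = 18

18


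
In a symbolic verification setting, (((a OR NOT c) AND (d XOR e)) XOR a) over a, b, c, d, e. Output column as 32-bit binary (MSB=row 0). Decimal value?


Formula: (((a OR NOT c) AND (d XOR e)) XOR a) over a, b, c, d, e (32 rows)
Evaluate each row (bits = a,b,c,d,e, MSB first):
  row 0 [00000]: (((0 OR NOT 0) AND (0 XOR 0)) XOR 0) -> 0
  row 1 [00001]: (((0 OR NOT 0) AND (0 XOR 1)) XOR 0) -> 1
  row 2 [00010]: (((0 OR NOT 0) AND (1 XOR 0)) XOR 0) -> 1
  row 3 [00011]: (((0 OR NOT 0) AND (1 XOR 1)) XOR 0) -> 0
  row 4 [00100]: (((0 OR NOT 1) AND (0 XOR 0)) XOR 0) -> 0
  row 5 [00101]: (((0 OR NOT 1) AND (0 XOR 1)) XOR 0) -> 0
  row 6 [00110]: (((0 OR NOT 1) AND (1 XOR 0)) XOR 0) -> 0
  row 7 [00111]: (((0 OR NOT 1) AND (1 XOR 1)) XOR 0) -> 0
  row 8 [01000]: (((0 OR NOT 0) AND (0 XOR 0)) XOR 0) -> 0
  row 9 [01001]: (((0 OR NOT 0) AND (0 XOR 1)) XOR 0) -> 1
  row 10 [01010]: (((0 OR NOT 0) AND (1 XOR 0)) XOR 0) -> 1
  row 11 [01011]: (((0 OR NOT 0) AND (1 XOR 1)) XOR 0) -> 0
  row 12 [01100]: (((0 OR NOT 1) AND (0 XOR 0)) XOR 0) -> 0
  row 13 [01101]: (((0 OR NOT 1) AND (0 XOR 1)) XOR 0) -> 0
  row 14 [01110]: (((0 OR NOT 1) AND (1 XOR 0)) XOR 0) -> 0
  row 15 [01111]: (((0 OR NOT 1) AND (1 XOR 1)) XOR 0) -> 0
  row 16 [10000]: (((1 OR NOT 0) AND (0 XOR 0)) XOR 1) -> 1
  row 17 [10001]: (((1 OR NOT 0) AND (0 XOR 1)) XOR 1) -> 0
  row 18 [10010]: (((1 OR NOT 0) AND (1 XOR 0)) XOR 1) -> 0
  row 19 [10011]: (((1 OR NOT 0) AND (1 XOR 1)) XOR 1) -> 1
  row 20 [10100]: (((1 OR NOT 1) AND (0 XOR 0)) XOR 1) -> 1
  row 21 [10101]: (((1 OR NOT 1) AND (0 XOR 1)) XOR 1) -> 0
  row 22 [10110]: (((1 OR NOT 1) AND (1 XOR 0)) XOR 1) -> 0
  row 23 [10111]: (((1 OR NOT 1) AND (1 XOR 1)) XOR 1) -> 1
  row 24 [11000]: (((1 OR NOT 0) AND (0 XOR 0)) XOR 1) -> 1
  row 25 [11001]: (((1 OR NOT 0) AND (0 XOR 1)) XOR 1) -> 0
  row 26 [11010]: (((1 OR NOT 0) AND (1 XOR 0)) XOR 1) -> 0
  row 27 [11011]: (((1 OR NOT 0) AND (1 XOR 1)) XOR 1) -> 1
  row 28 [11100]: (((1 OR NOT 1) AND (0 XOR 0)) XOR 1) -> 1
  row 29 [11101]: (((1 OR NOT 1) AND (0 XOR 1)) XOR 1) -> 0
  row 30 [11110]: (((1 OR NOT 1) AND (1 XOR 0)) XOR 1) -> 0
  row 31 [11111]: (((1 OR NOT 1) AND (1 XOR 1)) XOR 1) -> 1
Full result column, 4 rows per line (a,b,c fixed per line; d,e runs 00..11 left to right):
  rows 0-3 [a,b,c=000]: 0110  = hex 6
  rows 4-7 [a,b,c=001]: 0000  = hex 0
  rows 8-11 [a,b,c=010]: 0110  = hex 6
  rows 12-15 [a,b,c=011]: 0000  = hex 0
  rows 16-19 [a,b,c=100]: 1001  = hex 9
  rows 20-23 [a,b,c=101]: 1001  = hex 9
  rows 24-27 [a,b,c=110]: 1001  = hex 9
  rows 28-31 [a,b,c=111]: 1001  = hex 9
Output column (row 0 .. row 31) = 01100000011000001001100110011001
Output column grouped in 4s = 0110 0000 0110 0000 1001 1001 1001 1001 = 0x60609999
Convert to decimal digit by digit (value = value*16 + digit):
  6 -> 6
  6*16 + 0 = 96
  96*16 + 6 = 1542
  1542*16 + 0 = 24672
  24672*16 + 9 = 394761
  394761*16 + 9 = 6316185
  6316185*16 + 9 = 101058969
  101058969*16 + 9 = 1616943513
Decimal = 1616943513

1616943513


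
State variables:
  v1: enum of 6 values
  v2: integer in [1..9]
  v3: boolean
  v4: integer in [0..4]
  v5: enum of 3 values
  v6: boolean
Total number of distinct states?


State space = product of domain sizes of all variables.
Domain sizes:
  v1 (enum of 6 values): 6
  v2 (integer in [1..9]): 9
  v3 (boolean): 2
  v4 (integer in [0..4]): 5
  v5 (enum of 3 values): 3
  v6 (boolean): 2
Product = 6 * 9 * 2 * 5 * 3 * 2 = 3240

3240


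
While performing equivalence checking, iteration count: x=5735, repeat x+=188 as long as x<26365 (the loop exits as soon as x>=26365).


Step 1: x goes from 5735 toward 26365 by 188; the body runs while x<26365, so iterations = ceil((bound-start)/step)
Step 2: Distance=20630
Step 3: ceil(20630/188)=110

110


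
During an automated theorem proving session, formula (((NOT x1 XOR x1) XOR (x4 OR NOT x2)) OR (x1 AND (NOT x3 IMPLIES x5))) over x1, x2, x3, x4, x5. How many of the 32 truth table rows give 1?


Formula: (((NOT x1 XOR x1) XOR (x4 OR NOT x2)) OR (x1 AND (NOT x3 IMPLIES x5))) over 5 vars (32 rows)
Evaluate each row (x1, x2, x3, x4, x5 as bits, MSB first):
  row 0 [00000]: (((NOT 0 XOR 0) XOR (0 OR NOT 0)) OR (0 AND (NOT 0 IMPLIES 0))) -> 0
  row 1 [00001]: (((NOT 0 XOR 0) XOR (0 OR NOT 0)) OR (0 AND (NOT 0 IMPLIES 1))) -> 0
  row 2 [00010]: (((NOT 0 XOR 0) XOR (1 OR NOT 0)) OR (0 AND (NOT 0 IMPLIES 0))) -> 0
  row 3 [00011]: (((NOT 0 XOR 0) XOR (1 OR NOT 0)) OR (0 AND (NOT 0 IMPLIES 1))) -> 0
  row 4 [00100]: (((NOT 0 XOR 0) XOR (0 OR NOT 0)) OR (0 AND (NOT 1 IMPLIES 0))) -> 0
  row 5 [00101]: (((NOT 0 XOR 0) XOR (0 OR NOT 0)) OR (0 AND (NOT 1 IMPLIES 1))) -> 0
  row 6 [00110]: (((NOT 0 XOR 0) XOR (1 OR NOT 0)) OR (0 AND (NOT 1 IMPLIES 0))) -> 0
  row 7 [00111]: (((NOT 0 XOR 0) XOR (1 OR NOT 0)) OR (0 AND (NOT 1 IMPLIES 1))) -> 0
  row 8 [01000]: (((NOT 0 XOR 0) XOR (0 OR NOT 1)) OR (0 AND (NOT 0 IMPLIES 0))) -> 1
  row 9 [01001]: (((NOT 0 XOR 0) XOR (0 OR NOT 1)) OR (0 AND (NOT 0 IMPLIES 1))) -> 1
  row 10 [01010]: (((NOT 0 XOR 0) XOR (1 OR NOT 1)) OR (0 AND (NOT 0 IMPLIES 0))) -> 0
  row 11 [01011]: (((NOT 0 XOR 0) XOR (1 OR NOT 1)) OR (0 AND (NOT 0 IMPLIES 1))) -> 0
  row 12 [01100]: (((NOT 0 XOR 0) XOR (0 OR NOT 1)) OR (0 AND (NOT 1 IMPLIES 0))) -> 1
  row 13 [01101]: (((NOT 0 XOR 0) XOR (0 OR NOT 1)) OR (0 AND (NOT 1 IMPLIES 1))) -> 1
  row 14 [01110]: (((NOT 0 XOR 0) XOR (1 OR NOT 1)) OR (0 AND (NOT 1 IMPLIES 0))) -> 0
  row 15 [01111]: (((NOT 0 XOR 0) XOR (1 OR NOT 1)) OR (0 AND (NOT 1 IMPLIES 1))) -> 0
  row 16 [10000]: (((NOT 1 XOR 1) XOR (0 OR NOT 0)) OR (1 AND (NOT 0 IMPLIES 0))) -> 0
  row 17 [10001]: (((NOT 1 XOR 1) XOR (0 OR NOT 0)) OR (1 AND (NOT 0 IMPLIES 1))) -> 1
  row 18 [10010]: (((NOT 1 XOR 1) XOR (1 OR NOT 0)) OR (1 AND (NOT 0 IMPLIES 0))) -> 0
  row 19 [10011]: (((NOT 1 XOR 1) XOR (1 OR NOT 0)) OR (1 AND (NOT 0 IMPLIES 1))) -> 1
  row 20 [10100]: (((NOT 1 XOR 1) XOR (0 OR NOT 0)) OR (1 AND (NOT 1 IMPLIES 0))) -> 1
  row 21 [10101]: (((NOT 1 XOR 1) XOR (0 OR NOT 0)) OR (1 AND (NOT 1 IMPLIES 1))) -> 1
  row 22 [10110]: (((NOT 1 XOR 1) XOR (1 OR NOT 0)) OR (1 AND (NOT 1 IMPLIES 0))) -> 1
  row 23 [10111]: (((NOT 1 XOR 1) XOR (1 OR NOT 0)) OR (1 AND (NOT 1 IMPLIES 1))) -> 1
  row 24 [11000]: (((NOT 1 XOR 1) XOR (0 OR NOT 1)) OR (1 AND (NOT 0 IMPLIES 0))) -> 1
  row 25 [11001]: (((NOT 1 XOR 1) XOR (0 OR NOT 1)) OR (1 AND (NOT 0 IMPLIES 1))) -> 1
  row 26 [11010]: (((NOT 1 XOR 1) XOR (1 OR NOT 1)) OR (1 AND (NOT 0 IMPLIES 0))) -> 0
  row 27 [11011]: (((NOT 1 XOR 1) XOR (1 OR NOT 1)) OR (1 AND (NOT 0 IMPLIES 1))) -> 1
  row 28 [11100]: (((NOT 1 XOR 1) XOR (0 OR NOT 1)) OR (1 AND (NOT 1 IMPLIES 0))) -> 1
  row 29 [11101]: (((NOT 1 XOR 1) XOR (0 OR NOT 1)) OR (1 AND (NOT 1 IMPLIES 1))) -> 1
  row 30 [11110]: (((NOT 1 XOR 1) XOR (1 OR NOT 1)) OR (1 AND (NOT 1 IMPLIES 0))) -> 1
  row 31 [11111]: (((NOT 1 XOR 1) XOR (1 OR NOT 1)) OR (1 AND (NOT 1 IMPLIES 1))) -> 1
Full result column, 8 rows per line (x1,x2 fixed per line; x3,x4,x5 runs 000..111 left to right):
  rows 0-7 [x1,x2=00]: 00000000  (ones: 0)
  rows 8-15 [x1,x2=01]: 11001100  (ones: 4)
  rows 16-23 [x1,x2=10]: 01011111  (ones: 6)
  rows 24-31 [x1,x2=11]: 11011111  (ones: 7)
Count of 1-rows = 0+4+6+7 = 17

17


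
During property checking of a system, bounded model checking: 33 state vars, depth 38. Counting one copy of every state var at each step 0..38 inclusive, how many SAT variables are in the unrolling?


BMC unrolls to depth k, creating one copy of each state var for steps 0..k.
Step count = 38 + 1 = 39 (steps 0 through 38)
Vars per step = 33
Total = 33 * 39 = 1287

1287


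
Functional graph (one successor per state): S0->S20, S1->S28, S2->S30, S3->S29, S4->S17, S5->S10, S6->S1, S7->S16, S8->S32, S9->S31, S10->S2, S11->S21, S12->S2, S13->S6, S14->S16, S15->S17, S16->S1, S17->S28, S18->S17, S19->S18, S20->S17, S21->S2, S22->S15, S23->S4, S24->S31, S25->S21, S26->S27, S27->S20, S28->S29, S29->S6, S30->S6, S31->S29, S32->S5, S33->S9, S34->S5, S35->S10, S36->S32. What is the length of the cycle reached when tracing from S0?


Trace from S0 until a state repeats:
  S0 -> S20 -> S17 -> S28 -> S29 -> S6 -> S1 -> S28
S28 first seen at step 3, revisited at step 7.
Cycle length = 7 - 3 = 4

4
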